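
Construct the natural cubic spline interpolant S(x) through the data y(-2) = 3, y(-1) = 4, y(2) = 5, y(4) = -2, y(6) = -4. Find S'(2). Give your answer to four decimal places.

Let M_i = S''(x_i). Step sizes h_i = 1, 3, 2, 2; slopes of the chords Δ_i = (y_(i+1) - y_i)/h_i = 1, 1/3, -7/2, -1.
  1·M_0 + 8·M_1 + 3·M_2 = 6(Δ_1 - Δ_0) = -4
  3·M_1 + 10·M_2 + 2·M_3 = 6(Δ_2 - Δ_1) = -23
  2·M_2 + 8·M_3 + 2·M_4 = 6(Δ_3 - Δ_2) = 15
Natural end conditions: M_0 = M_4 = 0.
Hence M_0 = 0, M_1 = 169/268, M_2 = -202/67, M_3 = 1409/536, M_4 = 0.
On [2, 4], S'(x) = b_2 + 2c_2·(x - 2) + 3d_2·(x - 2)² with b_2 = Δ_2 - h_2(2M_2 + M_3)/6 = -3805/1608, c_2 = M_2/2 = -101/67, d_2 = (M_3 - M_2)/(6h_2) = 3025/6432. So S'(2) = -3805/1608.

-2.3663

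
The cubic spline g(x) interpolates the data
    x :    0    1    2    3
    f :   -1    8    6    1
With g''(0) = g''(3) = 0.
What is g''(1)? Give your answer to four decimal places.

-16.4000

Let M_i = g''(x_i). Step sizes h_i = 1, 1, 1; slopes of the chords Δ_i = (y_(i+1) - y_i)/h_i = 9, -2, -5.
  1·M_0 + 4·M_1 + 1·M_2 = 6(Δ_1 - Δ_0) = -66
  1·M_1 + 4·M_2 + 1·M_3 = 6(Δ_2 - Δ_1) = -18
Natural end conditions: M_0 = M_3 = 0.
Hence M_0 = 0, M_1 = -82/5, M_2 = -2/5, M_3 = 0.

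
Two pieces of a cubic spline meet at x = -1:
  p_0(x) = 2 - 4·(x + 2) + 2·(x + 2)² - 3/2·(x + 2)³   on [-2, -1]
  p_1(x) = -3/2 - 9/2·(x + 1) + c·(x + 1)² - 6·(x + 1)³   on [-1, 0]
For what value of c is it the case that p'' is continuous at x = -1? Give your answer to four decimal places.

p_0''(x) = 4 - 9·(x + 2), so p_0''(-1) = -5. On the right, p_1''(-1) = 2c, so c = -5/2.

-2.5000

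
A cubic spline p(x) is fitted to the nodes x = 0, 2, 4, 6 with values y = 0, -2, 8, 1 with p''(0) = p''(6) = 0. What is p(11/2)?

4

With M_i denoting the second derivative at x_i, h_i = 2, 2, 2, and Δ_i = (y_(i+1) − y_i)/h_i = -1, 5, -7/2:
  2·M_0 + 8·M_1 + 2·M_2 = 6(Δ_1 - Δ_0) = 36
  2·M_1 + 8·M_2 + 2·M_3 = 6(Δ_2 - Δ_1) = -51
Natural end conditions: M_0 = M_3 = 0.
Solving: M_0 = 0, M_1 = 13/2, M_2 = -8, M_3 = 0.
On [4, 6], p(x) = 8 + 11/6·(x - 4) - 4·(x - 4)² + 2/3·(x - 4)³.
With (x - 4) = 3/2: p(11/2) = 4.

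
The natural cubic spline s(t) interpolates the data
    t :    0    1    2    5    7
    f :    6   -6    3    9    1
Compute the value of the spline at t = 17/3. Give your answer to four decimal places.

Let M_i = s''(x_i). Step sizes h_i = 1, 1, 3, 2; slopes of the chords Δ_i = (y_(i+1) - y_i)/h_i = -12, 9, 2, -4.
  1·M_0 + 4·M_1 + 1·M_2 = 6(Δ_1 - Δ_0) = 126
  1·M_1 + 8·M_2 + 3·M_3 = 6(Δ_2 - Δ_1) = -42
  3·M_2 + 10·M_3 + 2·M_4 = 6(Δ_3 - Δ_2) = -36
Natural end conditions: M_0 = M_4 = 0.
Solving: M_0 = 0, M_1 = 4629/137, M_2 = -1254/137, M_3 = -117/137, M_4 = 0.
On [5, 7], s(t) = 9 - 470/137·(t - 5) - 117/274·(t - 5)² + 39/548·(t - 5)³.
With (t - 5) = 2/3: s(17/3) = 8069/1233.

6.5442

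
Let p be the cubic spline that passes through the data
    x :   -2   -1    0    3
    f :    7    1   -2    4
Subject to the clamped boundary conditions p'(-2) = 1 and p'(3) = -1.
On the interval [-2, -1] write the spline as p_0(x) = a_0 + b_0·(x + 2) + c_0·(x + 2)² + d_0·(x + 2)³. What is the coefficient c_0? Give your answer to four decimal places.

Write M_i for p''(x_i). With h_i = 1, 1, 3 and divided differences Δ_i = -6, -3, 2, the continuity of p' gives the tridiagonal system
  1·M_0 + 4·M_1 + 1·M_2 = 6(Δ_1 - Δ_0) = 18
  1·M_1 + 8·M_2 + 3·M_3 = 6(Δ_2 - Δ_1) = 30
Clamped end conditions give two more equations: 2h_0·M_0 + h_0·M_1 = 6(Δ_0 - p'(-2)) = -42 and h_2·M_2 + 2h_2·M_3 = 6(p'(3) - Δ_2) = -18.
Solving: M_0 = -752/29, M_1 = 286/29, M_2 = 130/29, M_3 = -152/29.
On [-2, -1], with p_0(x) = a_0 + b_0·(x + 2) + c_0·(x + 2)² + d_0·(x + 2)³: c_0 = M_0/2 = -376/29, d_0 = (M_1 - M_0)/(6h_0) = 173/29, b_0 = Δ_0 - h_0(2M_0 + M_1)/6 = 1.

-12.9655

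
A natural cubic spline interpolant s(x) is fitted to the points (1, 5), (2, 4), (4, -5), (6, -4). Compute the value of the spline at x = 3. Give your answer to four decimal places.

-0.4659

Write M_i for s''(x_i). With h_i = 1, 2, 2 and divided differences Δ_i = -1, -9/2, 1/2, the continuity of s' gives the tridiagonal system
  1·M_0 + 6·M_1 + 2·M_2 = 6(Δ_1 - Δ_0) = -21
  2·M_1 + 8·M_2 + 2·M_3 = 6(Δ_2 - Δ_1) = 30
Natural end conditions: M_0 = M_3 = 0.
Forward elimination and back-substitution give M_0 = 0, M_1 = -57/11, M_2 = 111/22, M_3 = 0.
On [2, 4], s(x) = 4 - 30/11·(x - 2) - 57/22·(x - 2)² + 75/88·(x - 2)³.
With (x - 2) = 1: s(3) = -41/88.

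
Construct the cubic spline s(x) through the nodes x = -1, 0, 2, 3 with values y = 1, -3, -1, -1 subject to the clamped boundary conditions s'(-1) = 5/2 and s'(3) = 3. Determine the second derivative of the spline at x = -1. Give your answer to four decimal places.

Put M_i = s'' at the i-th knot. Here h = (1, 2, 1) and Δ = (-4, 1, 0), so the interior equations h_(i-1)·M_(i-1) + 2(h_(i-1)+h_i)·M_i + h_i·M_(i+1) = 6(Δ_i − Δ_(i-1)) read
  1·M_0 + 6·M_1 + 2·M_2 = 6(Δ_1 - Δ_0) = 30
  2·M_1 + 6·M_2 + 1·M_3 = 6(Δ_2 - Δ_1) = -6
Clamped end conditions give two more equations: 2h_0·M_0 + h_0·M_1 = 6(Δ_0 - s'(-1)) = -39 and h_2·M_2 + 2h_2·M_3 = 6(s'(3) - Δ_2) = 18.
Forward elimination and back-substitution give M_0 = -884/35, M_1 = 403/35, M_2 = -242/35, M_3 = 436/35.

-25.2571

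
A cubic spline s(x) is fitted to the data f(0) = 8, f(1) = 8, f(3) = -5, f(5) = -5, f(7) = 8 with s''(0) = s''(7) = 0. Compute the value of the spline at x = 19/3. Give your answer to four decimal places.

With σ_i denoting the second derivative at x_i, h_i = 1, 2, 2, 2, and Δ_i = (y_(i+1) − y_i)/h_i = 0, -13/2, 0, 13/2:
  1·σ_0 + 6·σ_1 + 2·σ_2 = 6(Δ_1 - Δ_0) = -39
  2·σ_1 + 8·σ_2 + 2·σ_3 = 6(Δ_2 - Δ_1) = 39
  2·σ_2 + 8·σ_3 + 2·σ_4 = 6(Δ_3 - Δ_2) = 39
Natural end conditions: σ_0 = σ_4 = 0.
Solving the tridiagonal system: σ_0 = 0, σ_1 = -351/41, σ_2 = 507/82, σ_3 = 273/82, σ_4 = 0.
On [5, 7], s(x) = -5 + 351/82·(x - 5) + 273/164·(x - 5)² - 91/328·(x - 5)³.
With (x - 5) = 4/3: s(19/3) = 3331/1107.

3.0090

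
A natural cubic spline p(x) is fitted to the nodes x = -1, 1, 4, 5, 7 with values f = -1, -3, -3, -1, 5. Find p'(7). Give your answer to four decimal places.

3.2596

Put σ_i = p'' at the i-th knot. Here h = (2, 3, 1, 2) and Δ = (-1, 0, 2, 3), so the interior equations h_(i-1)·σ_(i-1) + 2(h_(i-1)+h_i)·σ_i + h_i·σ_(i+1) = 6(Δ_i − Δ_(i-1)) read
  2·σ_0 + 10·σ_1 + 3·σ_2 = 6(Δ_1 - Δ_0) = 6
  3·σ_1 + 8·σ_2 + 1·σ_3 = 6(Δ_2 - Δ_1) = 12
  1·σ_2 + 6·σ_3 + 2·σ_4 = 6(Δ_3 - Δ_2) = 6
Natural end conditions: σ_0 = σ_4 = 0.
Solving: σ_0 = 0, σ_1 = 21/104, σ_2 = 69/52, σ_3 = 81/104, σ_4 = 0.
On [5, 7], p'(x) = b_3 + 2c_3·(x - 5) + 3d_3·(x - 5)² with b_3 = Δ_3 - h_3(2σ_3 + σ_4)/6 = 129/52, c_3 = σ_3/2 = 81/208, d_3 = (σ_4 - σ_3)/(6h_3) = -27/416. So p'(7) = 339/104.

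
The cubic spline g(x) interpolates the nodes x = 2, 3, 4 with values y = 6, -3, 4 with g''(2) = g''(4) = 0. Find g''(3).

Put M_i = g'' at the i-th knot. Here h = (1, 1) and Δ = (-9, 7), so the interior equations h_(i-1)·M_(i-1) + 2(h_(i-1)+h_i)·M_i + h_i·M_(i+1) = 6(Δ_i − Δ_(i-1)) read
  1·M_0 + 4·M_1 + 1·M_2 = 6(Δ_1 - Δ_0) = 96
Natural end conditions: M_0 = M_2 = 0.
Solving: M_0 = 0, M_1 = 24, M_2 = 0.

24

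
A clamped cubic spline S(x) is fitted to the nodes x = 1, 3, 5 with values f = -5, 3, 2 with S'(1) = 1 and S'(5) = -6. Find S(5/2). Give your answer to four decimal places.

With m_i denoting the second derivative at x_i, h_i = 2, 2, and Δ_i = (y_(i+1) − y_i)/h_i = 4, -1/2:
  2·m_0 + 8·m_1 + 2·m_2 = 6(Δ_1 - Δ_0) = -27
Clamped end conditions give two more equations: 2h_0·m_0 + h_0·m_1 = 6(Δ_0 - S'(1)) = 18 and h_1·m_1 + 2h_1·m_2 = 6(S'(5) - Δ_1) = -33.
Forward elimination and back-substitution give m_0 = 49/8, m_1 = -13/4, m_2 = -53/8.
On [1, 3], S(x) = -5 + 1·(x - 1) + 49/16·(x - 1)² - 25/32·(x - 1)³.
With (x - 1) = 3/2: S(5/2) = 193/256.

0.7539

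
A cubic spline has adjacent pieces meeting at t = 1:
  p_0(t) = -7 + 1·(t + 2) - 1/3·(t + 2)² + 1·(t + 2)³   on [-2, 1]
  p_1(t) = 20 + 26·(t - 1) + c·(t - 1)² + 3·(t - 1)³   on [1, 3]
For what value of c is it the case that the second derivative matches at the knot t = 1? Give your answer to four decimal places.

8.6667

p_0''(t) = -2/3 + 6·(t + 2), so p_0''(1) = 52/3. On the right, p_1''(1) = 2c, so c = 26/3.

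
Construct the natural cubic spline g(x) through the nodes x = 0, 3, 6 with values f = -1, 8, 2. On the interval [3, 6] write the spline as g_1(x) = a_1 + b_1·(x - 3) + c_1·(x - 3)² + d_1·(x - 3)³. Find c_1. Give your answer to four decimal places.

-1.2500

Write m_i for g''(x_i). With h_i = 3, 3 and divided differences Δ_i = 3, -2, the continuity of g' gives the tridiagonal system
  3·m_0 + 12·m_1 + 3·m_2 = 6(Δ_1 - Δ_0) = -30
Natural end conditions: m_0 = m_2 = 0.
Forward elimination and back-substitution give m_0 = 0, m_1 = -5/2, m_2 = 0.
On [3, 6], with g_1(x) = a_1 + b_1·(x - 3) + c_1·(x - 3)² + d_1·(x - 3)³: c_1 = m_1/2 = -5/4, d_1 = (m_2 - m_1)/(6h_1) = 5/36, b_1 = Δ_1 - h_1(2m_1 + m_2)/6 = 1/2.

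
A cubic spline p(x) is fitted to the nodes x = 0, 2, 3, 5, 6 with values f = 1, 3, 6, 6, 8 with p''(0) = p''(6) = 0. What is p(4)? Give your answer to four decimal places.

6.2742

Write M_i for p''(x_i). With h_i = 2, 1, 2, 1 and divided differences Δ_i = 1, 3, 0, 2, the continuity of p' gives the tridiagonal system
  2·M_0 + 6·M_1 + 1·M_2 = 6(Δ_1 - Δ_0) = 12
  1·M_1 + 6·M_2 + 2·M_3 = 6(Δ_2 - Δ_1) = -18
  2·M_2 + 6·M_3 + 1·M_4 = 6(Δ_3 - Δ_2) = 12
Natural end conditions: M_0 = M_4 = 0.
Hence M_0 = 0, M_1 = 86/31, M_2 = -144/31, M_3 = 110/31, M_4 = 0.
On [3, 5], p(x) = 6 + 178/93·(x - 3) - 72/31·(x - 3)² + 127/186·(x - 3)³.
With (x - 3) = 1: p(4) = 389/62.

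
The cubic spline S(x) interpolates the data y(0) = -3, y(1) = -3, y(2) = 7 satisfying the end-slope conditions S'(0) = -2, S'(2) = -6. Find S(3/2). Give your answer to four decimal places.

Put M_i = S'' at the i-th knot. Here h = (1, 1) and Δ = (0, 10), so the interior equations h_(i-1)·M_(i-1) + 2(h_(i-1)+h_i)·M_i + h_i·M_(i+1) = 6(Δ_i − Δ_(i-1)) read
  1·M_0 + 4·M_1 + 1·M_2 = 6(Δ_1 - Δ_0) = 60
Clamped end conditions give two more equations: 2h_0·M_0 + h_0·M_1 = 6(Δ_0 - S'(0)) = 12 and h_1·M_1 + 2h_1·M_2 = 6(S'(2) - Δ_1) = -96.
Solving: M_0 = -11, M_1 = 34, M_2 = -65.
On [1, 2], S(x) = -3 + 19/2·(x - 1) + 17·(x - 1)² - 33/2·(x - 1)³.
With (x - 1) = 1/2: S(3/2) = 63/16.

3.9375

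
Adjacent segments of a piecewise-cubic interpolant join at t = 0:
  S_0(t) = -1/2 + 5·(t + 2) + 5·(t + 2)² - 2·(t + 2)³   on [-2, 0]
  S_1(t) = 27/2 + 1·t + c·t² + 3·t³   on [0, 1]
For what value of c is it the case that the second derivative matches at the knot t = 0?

S_0''(t) = 10 - 12·(t + 2), so S_0''(0) = -14. On the right, S_1''(0) = 2c, so c = -7.

-7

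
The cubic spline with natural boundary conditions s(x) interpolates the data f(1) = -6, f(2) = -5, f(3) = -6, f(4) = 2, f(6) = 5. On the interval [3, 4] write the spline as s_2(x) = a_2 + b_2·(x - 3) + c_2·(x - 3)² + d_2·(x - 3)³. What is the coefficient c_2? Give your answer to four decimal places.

Put σ_i = s'' at the i-th knot. Here h = (1, 1, 1, 2) and Δ = (1, -1, 8, 3/2), so the interior equations h_(i-1)·σ_(i-1) + 2(h_(i-1)+h_i)·σ_i + h_i·σ_(i+1) = 6(Δ_i − Δ_(i-1)) read
  1·σ_0 + 4·σ_1 + 1·σ_2 = 6(Δ_1 - Δ_0) = -12
  1·σ_1 + 4·σ_2 + 1·σ_3 = 6(Δ_2 - Δ_1) = 54
  1·σ_2 + 6·σ_3 + 2·σ_4 = 6(Δ_3 - Δ_2) = -39
Natural end conditions: σ_0 = σ_4 = 0.
Solving the tridiagonal system: σ_0 = 0, σ_1 = -639/86, σ_2 = 762/43, σ_3 = -813/86, σ_4 = 0.
On [3, 4], with s_2(x) = a_2 + b_2·(x - 3) + c_2·(x - 3)² + d_2·(x - 3)³: c_2 = σ_2/2 = 381/43, d_2 = (σ_3 - σ_2)/(6h_2) = -779/172, b_2 = Δ_2 - h_2(2σ_2 + σ_3)/6 = 631/172.

8.8605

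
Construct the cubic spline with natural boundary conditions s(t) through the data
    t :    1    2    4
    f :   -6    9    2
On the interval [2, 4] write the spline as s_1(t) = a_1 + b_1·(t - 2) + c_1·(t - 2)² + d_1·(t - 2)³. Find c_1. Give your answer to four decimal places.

-9.2500

Write M_i for s''(x_i). With h_i = 1, 2 and divided differences Δ_i = 15, -7/2, the continuity of s' gives the tridiagonal system
  1·M_0 + 6·M_1 + 2·M_2 = 6(Δ_1 - Δ_0) = -111
Natural end conditions: M_0 = M_2 = 0.
Solving: M_0 = 0, M_1 = -37/2, M_2 = 0.
On [2, 4], with s_1(t) = a_1 + b_1·(t - 2) + c_1·(t - 2)² + d_1·(t - 2)³: c_1 = M_1/2 = -37/4, d_1 = (M_2 - M_1)/(6h_1) = 37/24, b_1 = Δ_1 - h_1(2M_1 + M_2)/6 = 53/6.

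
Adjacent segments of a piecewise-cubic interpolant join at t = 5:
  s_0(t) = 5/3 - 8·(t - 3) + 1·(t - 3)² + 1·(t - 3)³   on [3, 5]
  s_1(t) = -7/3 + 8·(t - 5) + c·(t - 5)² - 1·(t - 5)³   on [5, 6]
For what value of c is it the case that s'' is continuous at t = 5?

s_0''(t) = 2 + 6·(t - 3), so s_0''(5) = 14. On the right, s_1''(5) = 2c, so c = 7.

7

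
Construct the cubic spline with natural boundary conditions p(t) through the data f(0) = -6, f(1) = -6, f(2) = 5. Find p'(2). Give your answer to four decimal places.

13.7500

Write M_i for p''(x_i). With h_i = 1, 1 and divided differences Δ_i = 0, 11, the continuity of p' gives the tridiagonal system
  1·M_0 + 4·M_1 + 1·M_2 = 6(Δ_1 - Δ_0) = 66
Natural end conditions: M_0 = M_2 = 0.
Forward elimination and back-substitution give M_0 = 0, M_1 = 33/2, M_2 = 0.
On [1, 2], p'(t) = b_1 + 2c_1·(t - 1) + 3d_1·(t - 1)² with b_1 = Δ_1 - h_1(2M_1 + M_2)/6 = 11/2, c_1 = M_1/2 = 33/4, d_1 = (M_2 - M_1)/(6h_1) = -11/4. So p'(2) = 55/4.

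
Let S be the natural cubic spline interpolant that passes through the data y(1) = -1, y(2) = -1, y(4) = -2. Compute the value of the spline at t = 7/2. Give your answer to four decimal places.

-1.6719

Let m_i = S''(x_i). Step sizes h_i = 1, 2; slopes of the chords Δ_i = (y_(i+1) - y_i)/h_i = 0, -1/2.
  1·m_0 + 6·m_1 + 2·m_2 = 6(Δ_1 - Δ_0) = -3
Natural end conditions: m_0 = m_2 = 0.
Forward elimination and back-substitution give m_0 = 0, m_1 = -1/2, m_2 = 0.
On [2, 4], S(t) = -1 - 1/6·(t - 2) - 1/4·(t - 2)² + 1/24·(t - 2)³.
With (t - 2) = 3/2: S(7/2) = -107/64.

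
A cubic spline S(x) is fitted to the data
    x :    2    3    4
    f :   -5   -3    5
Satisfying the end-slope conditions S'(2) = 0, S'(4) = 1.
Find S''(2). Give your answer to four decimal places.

With M_i denoting the second derivative at x_i, h_i = 1, 1, and Δ_i = (y_(i+1) − y_i)/h_i = 2, 8:
  1·M_0 + 4·M_1 + 1·M_2 = 6(Δ_1 - Δ_0) = 36
Clamped end conditions give two more equations: 2h_0·M_0 + h_0·M_1 = 6(Δ_0 - S'(2)) = 12 and h_1·M_1 + 2h_1·M_2 = 6(S'(4) - Δ_1) = -42.
Hence M_0 = -5/2, M_1 = 17, M_2 = -59/2.

-2.5000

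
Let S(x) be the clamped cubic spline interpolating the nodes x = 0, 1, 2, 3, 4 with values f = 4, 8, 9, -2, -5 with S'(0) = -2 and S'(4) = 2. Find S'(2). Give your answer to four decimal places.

Put σ_i = S'' at the i-th knot. Here h = (1, 1, 1, 1) and Δ = (4, 1, -11, -3), so the interior equations h_(i-1)·σ_(i-1) + 2(h_(i-1)+h_i)·σ_i + h_i·σ_(i+1) = 6(Δ_i − Δ_(i-1)) read
  1·σ_0 + 4·σ_1 + 1·σ_2 = 6(Δ_1 - Δ_0) = -18
  1·σ_1 + 4·σ_2 + 1·σ_3 = 6(Δ_2 - Δ_1) = -72
  1·σ_2 + 4·σ_3 + 1·σ_4 = 6(Δ_3 - Δ_2) = 48
Clamped end conditions give two more equations: 2h_0·σ_0 + h_0·σ_1 = 6(Δ_0 - S'(0)) = 36 and h_3·σ_3 + 2h_3·σ_4 = 6(S'(4) - Δ_3) = 30.
Forward elimination and back-substitution give σ_0 = 565/28, σ_1 = -61/14, σ_2 = -83/4, σ_3 = 215/14, σ_4 = 205/28.
On [2, 3], S'(x) = b_2 + 2c_2·(x - 2) + 3d_2·(x - 2)² with b_2 = Δ_2 - h_2(2σ_2 + σ_3)/6 = -93/14, c_2 = σ_2/2 = -83/8, d_2 = (σ_3 - σ_2)/(6h_2) = 337/56. So S'(2) = -93/14.

-6.6429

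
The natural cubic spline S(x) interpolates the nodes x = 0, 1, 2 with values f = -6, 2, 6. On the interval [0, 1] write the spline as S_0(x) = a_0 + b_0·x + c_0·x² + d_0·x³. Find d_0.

-1

With m_i denoting the second derivative at x_i, h_i = 1, 1, and Δ_i = (y_(i+1) − y_i)/h_i = 8, 4:
  1·m_0 + 4·m_1 + 1·m_2 = 6(Δ_1 - Δ_0) = -24
Natural end conditions: m_0 = m_2 = 0.
Solving the tridiagonal system: m_0 = 0, m_1 = -6, m_2 = 0.
On [0, 1], with S_0(x) = a_0 + b_0·x + c_0·x² + d_0·x³: c_0 = m_0/2 = 0, d_0 = (m_1 - m_0)/(6h_0) = -1, b_0 = Δ_0 - h_0(2m_0 + m_1)/6 = 9.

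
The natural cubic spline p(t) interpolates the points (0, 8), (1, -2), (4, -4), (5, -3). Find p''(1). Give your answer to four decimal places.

7.6000

With M_i denoting the second derivative at x_i, h_i = 1, 3, 1, and Δ_i = (y_(i+1) − y_i)/h_i = -10, -2/3, 1:
  1·M_0 + 8·M_1 + 3·M_2 = 6(Δ_1 - Δ_0) = 56
  3·M_1 + 8·M_2 + 1·M_3 = 6(Δ_2 - Δ_1) = 10
Natural end conditions: M_0 = M_3 = 0.
Hence M_0 = 0, M_1 = 38/5, M_2 = -8/5, M_3 = 0.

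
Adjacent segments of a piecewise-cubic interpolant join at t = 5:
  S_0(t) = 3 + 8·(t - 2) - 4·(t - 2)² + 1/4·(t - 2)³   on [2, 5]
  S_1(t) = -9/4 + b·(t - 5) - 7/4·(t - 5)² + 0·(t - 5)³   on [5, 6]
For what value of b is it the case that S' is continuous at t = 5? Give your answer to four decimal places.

-9.2500

S_0'(t) = 8 - 8·(t - 2) + 3/4·(t - 2)², so S_0'(5) = -37/4. On the right, S_1'(5) = b, so b = -37/4.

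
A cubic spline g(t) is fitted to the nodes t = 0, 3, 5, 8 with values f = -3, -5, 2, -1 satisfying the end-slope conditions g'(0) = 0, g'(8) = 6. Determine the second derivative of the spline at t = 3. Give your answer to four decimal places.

Write M_i for g''(x_i). With h_i = 3, 2, 3 and divided differences Δ_i = -2/3, 7/2, -1, the continuity of g' gives the tridiagonal system
  3·M_0 + 10·M_1 + 2·M_2 = 6(Δ_1 - Δ_0) = 25
  2·M_1 + 10·M_2 + 3·M_3 = 6(Δ_2 - Δ_1) = -27
Clamped end conditions give two more equations: 2h_0·M_0 + h_0·M_1 = 6(Δ_0 - g'(0)) = -4 and h_2·M_2 + 2h_2·M_3 = 6(g'(8) - Δ_2) = 42.
Solving the tridiagonal system: M_0 = -119/39, M_1 = 62/13, M_2 = -88/13, M_3 = 135/13.

4.7692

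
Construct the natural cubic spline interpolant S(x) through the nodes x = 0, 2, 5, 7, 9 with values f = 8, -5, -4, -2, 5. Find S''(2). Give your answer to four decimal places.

4.5203

Write σ_i for S''(x_i). With h_i = 2, 3, 2, 2 and divided differences Δ_i = -13/2, 1/3, 1, 7/2, the continuity of S' gives the tridiagonal system
  2·σ_0 + 10·σ_1 + 3·σ_2 = 6(Δ_1 - Δ_0) = 41
  3·σ_1 + 10·σ_2 + 2·σ_3 = 6(Δ_2 - Δ_1) = 4
  2·σ_2 + 8·σ_3 + 2·σ_4 = 6(Δ_3 - Δ_2) = 15
Natural end conditions: σ_0 = σ_4 = 0.
Solving: σ_0 = 0, σ_1 = 1555/344, σ_2 = -241/172, σ_3 = 1531/688, σ_4 = 0.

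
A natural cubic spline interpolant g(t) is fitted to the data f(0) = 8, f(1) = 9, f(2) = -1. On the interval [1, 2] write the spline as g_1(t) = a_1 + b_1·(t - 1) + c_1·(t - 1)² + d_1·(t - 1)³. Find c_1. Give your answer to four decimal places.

-8.2500

Write M_i for g''(x_i). With h_i = 1, 1 and divided differences Δ_i = 1, -10, the continuity of g' gives the tridiagonal system
  1·M_0 + 4·M_1 + 1·M_2 = 6(Δ_1 - Δ_0) = -66
Natural end conditions: M_0 = M_2 = 0.
Forward elimination and back-substitution give M_0 = 0, M_1 = -33/2, M_2 = 0.
On [1, 2], with g_1(t) = a_1 + b_1·(t - 1) + c_1·(t - 1)² + d_1·(t - 1)³: c_1 = M_1/2 = -33/4, d_1 = (M_2 - M_1)/(6h_1) = 11/4, b_1 = Δ_1 - h_1(2M_1 + M_2)/6 = -9/2.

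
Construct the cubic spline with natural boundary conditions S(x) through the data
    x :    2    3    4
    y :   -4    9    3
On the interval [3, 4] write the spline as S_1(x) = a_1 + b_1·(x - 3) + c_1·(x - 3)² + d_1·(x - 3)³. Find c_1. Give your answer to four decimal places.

Write m_i for S''(x_i). With h_i = 1, 1 and divided differences Δ_i = 13, -6, the continuity of S' gives the tridiagonal system
  1·m_0 + 4·m_1 + 1·m_2 = 6(Δ_1 - Δ_0) = -114
Natural end conditions: m_0 = m_2 = 0.
Solving the tridiagonal system: m_0 = 0, m_1 = -57/2, m_2 = 0.
On [3, 4], with S_1(x) = a_1 + b_1·(x - 3) + c_1·(x - 3)² + d_1·(x - 3)³: c_1 = m_1/2 = -57/4, d_1 = (m_2 - m_1)/(6h_1) = 19/4, b_1 = Δ_1 - h_1(2m_1 + m_2)/6 = 7/2.

-14.2500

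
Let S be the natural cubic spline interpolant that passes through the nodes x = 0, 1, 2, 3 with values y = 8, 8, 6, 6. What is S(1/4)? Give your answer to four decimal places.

8.1563

Put M_i = S'' at the i-th knot. Here h = (1, 1, 1) and Δ = (0, -2, 0), so the interior equations h_(i-1)·M_(i-1) + 2(h_(i-1)+h_i)·M_i + h_i·M_(i+1) = 6(Δ_i − Δ_(i-1)) read
  1·M_0 + 4·M_1 + 1·M_2 = 6(Δ_1 - Δ_0) = -12
  1·M_1 + 4·M_2 + 1·M_3 = 6(Δ_2 - Δ_1) = 12
Natural end conditions: M_0 = M_3 = 0.
Solving the tridiagonal system: M_0 = 0, M_1 = -4, M_2 = 4, M_3 = 0.
On [0, 1], S(x) = 8 + 2/3·x + 0·x² - 2/3·x³.
With x = 1/4: S(1/4) = 261/32.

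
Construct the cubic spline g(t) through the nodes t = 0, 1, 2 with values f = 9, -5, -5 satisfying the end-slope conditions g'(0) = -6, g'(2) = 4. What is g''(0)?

Write M_i for g''(x_i). With h_i = 1, 1 and divided differences Δ_i = -14, 0, the continuity of g' gives the tridiagonal system
  1·M_0 + 4·M_1 + 1·M_2 = 6(Δ_1 - Δ_0) = 84
Clamped end conditions give two more equations: 2h_0·M_0 + h_0·M_1 = 6(Δ_0 - g'(0)) = -48 and h_1·M_1 + 2h_1·M_2 = 6(g'(2) - Δ_1) = 24.
Hence M_0 = -40, M_1 = 32, M_2 = -4.

-40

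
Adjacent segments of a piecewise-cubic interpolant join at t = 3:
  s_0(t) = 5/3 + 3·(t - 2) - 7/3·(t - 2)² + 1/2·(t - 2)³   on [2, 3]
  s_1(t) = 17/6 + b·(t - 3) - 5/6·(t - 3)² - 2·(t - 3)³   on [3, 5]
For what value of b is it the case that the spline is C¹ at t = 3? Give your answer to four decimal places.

s_0'(t) = 3 - 14/3·(t - 2) + 3/2·(t - 2)², so s_0'(3) = -1/6. On the right, s_1'(3) = b, so b = -1/6.

-0.1667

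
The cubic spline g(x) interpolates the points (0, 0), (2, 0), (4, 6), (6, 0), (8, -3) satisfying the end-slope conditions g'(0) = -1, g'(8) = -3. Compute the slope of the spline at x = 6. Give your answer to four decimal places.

Write M_i for g''(x_i). With h_i = 2, 2, 2, 2 and divided differences Δ_i = 0, 3, -3, -3/2, the continuity of g' gives the tridiagonal system
  2·M_0 + 8·M_1 + 2·M_2 = 6(Δ_1 - Δ_0) = 18
  2·M_1 + 8·M_2 + 2·M_3 = 6(Δ_2 - Δ_1) = -36
  2·M_2 + 8·M_3 + 2·M_4 = 6(Δ_3 - Δ_2) = 9
Clamped end conditions give two more equations: 2h_0·M_0 + h_0·M_1 = 6(Δ_0 - g'(0)) = 6 and h_3·M_3 + 2h_3·M_4 = 6(g'(8) - Δ_3) = -9.
Solving: M_0 = -55/112, M_1 = 223/56, M_2 = -103/16, M_3 = 211/56, M_4 = -463/112.
On [6, 8], g'(x) = b_3 + 2c_3·(x - 6) + 3d_3·(x - 6)² with b_3 = Δ_3 - h_3(2M_3 + M_4)/6 = -295/112, c_3 = M_3/2 = 211/112, d_3 = (M_4 - M_3)/(6h_3) = -295/448. So g'(6) = -295/112.

-2.6339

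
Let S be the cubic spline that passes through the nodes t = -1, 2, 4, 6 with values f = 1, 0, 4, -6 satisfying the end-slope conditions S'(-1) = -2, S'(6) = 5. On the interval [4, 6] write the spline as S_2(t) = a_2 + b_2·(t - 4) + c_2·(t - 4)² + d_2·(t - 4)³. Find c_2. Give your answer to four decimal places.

-5.6757

With M_i denoting the second derivative at x_i, h_i = 3, 2, 2, and Δ_i = (y_(i+1) − y_i)/h_i = -1/3, 2, -5:
  3·M_0 + 10·M_1 + 2·M_2 = 6(Δ_1 - Δ_0) = 14
  2·M_1 + 8·M_2 + 2·M_3 = 6(Δ_2 - Δ_1) = -42
Clamped end conditions give two more equations: 2h_0·M_0 + h_0·M_1 = 6(Δ_0 - S'(-1)) = 10 and h_2·M_2 + 2h_2·M_3 = 6(S'(6) - Δ_2) = 60.
Solving: M_0 = -22/111, M_1 = 138/37, M_2 = -420/37, M_3 = 765/37.
On [4, 6], with S_2(t) = a_2 + b_2·(t - 4) + c_2·(t - 4)² + d_2·(t - 4)³: c_2 = M_2/2 = -210/37, d_2 = (M_3 - M_2)/(6h_2) = 395/148, b_2 = Δ_2 - h_2(2M_2 + M_3)/6 = -160/37.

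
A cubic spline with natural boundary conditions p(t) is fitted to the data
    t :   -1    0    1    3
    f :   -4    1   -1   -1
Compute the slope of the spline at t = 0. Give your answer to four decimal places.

1.1739

With M_i denoting the second derivative at x_i, h_i = 1, 1, 2, and Δ_i = (y_(i+1) − y_i)/h_i = 5, -2, 0:
  1·M_0 + 4·M_1 + 1·M_2 = 6(Δ_1 - Δ_0) = -42
  1·M_1 + 6·M_2 + 2·M_3 = 6(Δ_2 - Δ_1) = 12
Natural end conditions: M_0 = M_3 = 0.
Forward elimination and back-substitution give M_0 = 0, M_1 = -264/23, M_2 = 90/23, M_3 = 0.
On [0, 1], p'(t) = b_1 + 2c_1·t + 3d_1·t² with b_1 = Δ_1 - h_1(2M_1 + M_2)/6 = 27/23, c_1 = M_1/2 = -132/23, d_1 = (M_2 - M_1)/(6h_1) = 59/23. So p'(0) = 27/23.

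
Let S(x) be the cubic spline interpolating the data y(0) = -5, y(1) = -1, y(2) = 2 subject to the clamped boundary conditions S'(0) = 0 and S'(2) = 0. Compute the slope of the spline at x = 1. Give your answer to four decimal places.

5.2500

Write σ_i for S''(x_i). With h_i = 1, 1 and divided differences Δ_i = 4, 3, the continuity of S' gives the tridiagonal system
  1·σ_0 + 4·σ_1 + 1·σ_2 = 6(Δ_1 - Δ_0) = -6
Clamped end conditions give two more equations: 2h_0·σ_0 + h_0·σ_1 = 6(Δ_0 - S'(0)) = 24 and h_1·σ_1 + 2h_1·σ_2 = 6(S'(2) - Δ_1) = -18.
Hence σ_0 = 27/2, σ_1 = -3, σ_2 = -15/2.
On [1, 2], S'(x) = b_1 + 2c_1·(x - 1) + 3d_1·(x - 1)² with b_1 = Δ_1 - h_1(2σ_1 + σ_2)/6 = 21/4, c_1 = σ_1/2 = -3/2, d_1 = (σ_2 - σ_1)/(6h_1) = -3/4. So S'(1) = 21/4.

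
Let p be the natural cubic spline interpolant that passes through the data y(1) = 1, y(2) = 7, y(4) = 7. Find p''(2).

-6

Let M_i = p''(x_i). Step sizes h_i = 1, 2; slopes of the chords Δ_i = (y_(i+1) - y_i)/h_i = 6, 0.
  1·M_0 + 6·M_1 + 2·M_2 = 6(Δ_1 - Δ_0) = -36
Natural end conditions: M_0 = M_2 = 0.
Hence M_0 = 0, M_1 = -6, M_2 = 0.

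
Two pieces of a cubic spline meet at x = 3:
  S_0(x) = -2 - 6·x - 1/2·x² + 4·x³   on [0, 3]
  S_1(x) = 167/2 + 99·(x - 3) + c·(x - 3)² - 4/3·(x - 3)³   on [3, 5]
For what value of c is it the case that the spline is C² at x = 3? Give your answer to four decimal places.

35.5000

S_0''(x) = -1 + 24·x, so S_0''(3) = 71. On the right, S_1''(3) = 2c, so c = 71/2.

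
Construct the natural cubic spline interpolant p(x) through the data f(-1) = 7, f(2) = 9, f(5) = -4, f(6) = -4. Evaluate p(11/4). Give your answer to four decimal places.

5.9246

With M_i denoting the second derivative at x_i, h_i = 3, 3, 1, and Δ_i = (y_(i+1) − y_i)/h_i = 2/3, -13/3, 0:
  3·M_0 + 12·M_1 + 3·M_2 = 6(Δ_1 - Δ_0) = -30
  3·M_1 + 8·M_2 + 1·M_3 = 6(Δ_2 - Δ_1) = 26
Natural end conditions: M_0 = M_3 = 0.
Hence M_0 = 0, M_1 = -106/29, M_2 = 134/29, M_3 = 0.
On [2, 5], p(x) = 9 - 260/87·(x - 2) - 53/29·(x - 2)² + 40/87·(x - 2)³.
With (x - 2) = 3/4: p(11/4) = 2749/464.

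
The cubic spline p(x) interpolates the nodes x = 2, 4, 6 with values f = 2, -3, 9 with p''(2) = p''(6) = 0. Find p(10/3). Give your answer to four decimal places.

Let σ_i = p''(x_i). Step sizes h_i = 2, 2; slopes of the chords Δ_i = (y_(i+1) - y_i)/h_i = -5/2, 6.
  2·σ_0 + 8·σ_1 + 2·σ_2 = 6(Δ_1 - Δ_0) = 51
Natural end conditions: σ_0 = σ_2 = 0.
Solving: σ_0 = 0, σ_1 = 51/8, σ_2 = 0.
On [2, 4], p(x) = 2 - 37/8·(x - 2) + 0·(x - 2)² + 17/32·(x - 2)³.
With (x - 2) = 4/3: p(10/3) = -157/54.

-2.9074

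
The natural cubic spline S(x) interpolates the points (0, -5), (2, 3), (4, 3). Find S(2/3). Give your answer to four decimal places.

-1.7407

Write M_i for S''(x_i). With h_i = 2, 2 and divided differences Δ_i = 4, 0, the continuity of S' gives the tridiagonal system
  2·M_0 + 8·M_1 + 2·M_2 = 6(Δ_1 - Δ_0) = -24
Natural end conditions: M_0 = M_2 = 0.
Hence M_0 = 0, M_1 = -3, M_2 = 0.
On [0, 2], S(x) = -5 + 5·x + 0·x² - 1/4·x³.
With x = 2/3: S(2/3) = -47/27.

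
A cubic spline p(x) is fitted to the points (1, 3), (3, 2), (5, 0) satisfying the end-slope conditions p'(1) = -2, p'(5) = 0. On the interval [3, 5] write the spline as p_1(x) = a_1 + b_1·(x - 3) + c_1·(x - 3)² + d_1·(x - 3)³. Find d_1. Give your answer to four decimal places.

Put σ_i = p'' at the i-th knot. Here h = (2, 2) and Δ = (-1/2, -1), so the interior equations h_(i-1)·σ_(i-1) + 2(h_(i-1)+h_i)·σ_i + h_i·σ_(i+1) = 6(Δ_i − Δ_(i-1)) read
  2·σ_0 + 8·σ_1 + 2·σ_2 = 6(Δ_1 - Δ_0) = -3
Clamped end conditions give two more equations: 2h_0·σ_0 + h_0·σ_1 = 6(Δ_0 - p'(1)) = 9 and h_1·σ_1 + 2h_1·σ_2 = 6(p'(5) - Δ_1) = 6.
Solving the tridiagonal system: σ_0 = 25/8, σ_1 = -7/4, σ_2 = 19/8.
On [3, 5], with p_1(x) = a_1 + b_1·(x - 3) + c_1·(x - 3)² + d_1·(x - 3)³: c_1 = σ_1/2 = -7/8, d_1 = (σ_2 - σ_1)/(6h_1) = 11/32, b_1 = Δ_1 - h_1(2σ_1 + σ_2)/6 = -5/8.

0.3438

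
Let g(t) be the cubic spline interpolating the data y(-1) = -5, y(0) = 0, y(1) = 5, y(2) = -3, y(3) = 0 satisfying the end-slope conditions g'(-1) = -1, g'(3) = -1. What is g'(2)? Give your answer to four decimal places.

Write m_i for g''(x_i). With h_i = 1, 1, 1, 1 and divided differences Δ_i = 5, 5, -8, 3, the continuity of g' gives the tridiagonal system
  1·m_0 + 4·m_1 + 1·m_2 = 6(Δ_1 - Δ_0) = 0
  1·m_1 + 4·m_2 + 1·m_3 = 6(Δ_2 - Δ_1) = -78
  1·m_2 + 4·m_3 + 1·m_4 = 6(Δ_3 - Δ_2) = 66
Clamped end conditions give two more equations: 2h_0·m_0 + h_0·m_1 = 6(Δ_0 - g'(-1)) = 36 and h_3·m_3 + 2h_3·m_4 = 6(g'(3) - Δ_3) = -24.
Forward elimination and back-substitution give m_0 = 465/28, m_1 = 39/14, m_2 = -111/4, m_3 = 423/14, m_4 = -759/28.
On [2, 3], g'(t) = b_3 + 2c_3·(t - 2) + 3d_3·(t - 2)² with b_3 = Δ_3 - h_3(2m_3 + m_4)/6 = -143/56, c_3 = m_3/2 = 423/28, d_3 = (m_4 - m_3)/(6h_3) = -535/56. So g'(2) = -143/56.

-2.5536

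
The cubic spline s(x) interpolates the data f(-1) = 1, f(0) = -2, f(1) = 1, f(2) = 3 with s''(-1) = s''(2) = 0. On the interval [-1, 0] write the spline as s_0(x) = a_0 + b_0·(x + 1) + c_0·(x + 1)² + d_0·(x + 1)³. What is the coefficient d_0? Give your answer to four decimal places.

Put M_i = s'' at the i-th knot. Here h = (1, 1, 1) and Δ = (-3, 3, 2), so the interior equations h_(i-1)·M_(i-1) + 2(h_(i-1)+h_i)·M_i + h_i·M_(i+1) = 6(Δ_i − Δ_(i-1)) read
  1·M_0 + 4·M_1 + 1·M_2 = 6(Δ_1 - Δ_0) = 36
  1·M_1 + 4·M_2 + 1·M_3 = 6(Δ_2 - Δ_1) = -6
Natural end conditions: M_0 = M_3 = 0.
Hence M_0 = 0, M_1 = 10, M_2 = -4, M_3 = 0.
On [-1, 0], with s_0(x) = a_0 + b_0·(x + 1) + c_0·(x + 1)² + d_0·(x + 1)³: c_0 = M_0/2 = 0, d_0 = (M_1 - M_0)/(6h_0) = 5/3, b_0 = Δ_0 - h_0(2M_0 + M_1)/6 = -14/3.

1.6667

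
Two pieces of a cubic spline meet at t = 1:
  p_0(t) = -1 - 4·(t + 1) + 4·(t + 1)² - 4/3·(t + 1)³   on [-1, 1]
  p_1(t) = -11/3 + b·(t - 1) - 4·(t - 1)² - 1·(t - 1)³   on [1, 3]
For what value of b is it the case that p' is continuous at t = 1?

p_0'(t) = -4 + 8·(t + 1) - 4·(t + 1)², so p_0'(1) = -4. On the right, p_1'(1) = b, so b = -4.

-4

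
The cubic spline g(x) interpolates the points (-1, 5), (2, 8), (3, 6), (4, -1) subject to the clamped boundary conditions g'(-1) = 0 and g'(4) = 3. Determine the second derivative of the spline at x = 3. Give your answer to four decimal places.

-16.9655

Write σ_i for g''(x_i). With h_i = 3, 1, 1 and divided differences Δ_i = 1, -2, -7, the continuity of g' gives the tridiagonal system
  3·σ_0 + 8·σ_1 + 1·σ_2 = 6(Δ_1 - Δ_0) = -18
  1·σ_1 + 4·σ_2 + 1·σ_3 = 6(Δ_2 - Δ_1) = -30
Clamped end conditions give two more equations: 2h_0·σ_0 + h_0·σ_1 = 6(Δ_0 - g'(-1)) = 6 and h_2·σ_2 + 2h_2·σ_3 = 6(g'(4) - Δ_2) = 60.
Forward elimination and back-substitution give σ_0 = 38/29, σ_1 = -18/29, σ_2 = -492/29, σ_3 = 1116/29.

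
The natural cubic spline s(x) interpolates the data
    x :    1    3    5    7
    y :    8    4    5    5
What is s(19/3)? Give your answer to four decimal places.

Let M_i = s''(x_i). Step sizes h_i = 2, 2, 2; slopes of the chords Δ_i = (y_(i+1) - y_i)/h_i = -2, 1/2, 0.
  2·M_0 + 8·M_1 + 2·M_2 = 6(Δ_1 - Δ_0) = 15
  2·M_1 + 8·M_2 + 2·M_3 = 6(Δ_2 - Δ_1) = -3
Natural end conditions: M_0 = M_3 = 0.
Forward elimination and back-substitution give M_0 = 0, M_1 = 21/10, M_2 = -9/10, M_3 = 0.
On [5, 7], s(x) = 5 + 3/5·(x - 5) - 9/20·(x - 5)² + 3/40·(x - 5)³.
With (x - 5) = 4/3: s(19/3) = 233/45.

5.1778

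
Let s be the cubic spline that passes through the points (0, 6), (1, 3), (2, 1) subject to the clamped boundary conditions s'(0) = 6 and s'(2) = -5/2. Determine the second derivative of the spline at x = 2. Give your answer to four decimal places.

-7.2500

Write σ_i for s''(x_i). With h_i = 1, 1 and divided differences Δ_i = -3, -2, the continuity of s' gives the tridiagonal system
  1·σ_0 + 4·σ_1 + 1·σ_2 = 6(Δ_1 - Δ_0) = 6
Clamped end conditions give two more equations: 2h_0·σ_0 + h_0·σ_1 = 6(Δ_0 - s'(0)) = -54 and h_1·σ_1 + 2h_1·σ_2 = 6(s'(2) - Δ_1) = -3.
Forward elimination and back-substitution give σ_0 = -131/4, σ_1 = 23/2, σ_2 = -29/4.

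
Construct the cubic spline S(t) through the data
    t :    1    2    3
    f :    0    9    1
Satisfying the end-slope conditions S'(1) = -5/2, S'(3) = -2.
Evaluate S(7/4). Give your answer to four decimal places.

7.2129

Put σ_i = S'' at the i-th knot. Here h = (1, 1) and Δ = (9, -8), so the interior equations h_(i-1)·σ_(i-1) + 2(h_(i-1)+h_i)·σ_i + h_i·σ_(i+1) = 6(Δ_i − Δ_(i-1)) read
  1·σ_0 + 4·σ_1 + 1·σ_2 = 6(Δ_1 - Δ_0) = -102
Clamped end conditions give two more equations: 2h_0·σ_0 + h_0·σ_1 = 6(Δ_0 - S'(1)) = 69 and h_1·σ_1 + 2h_1·σ_2 = 6(S'(3) - Δ_1) = 36.
Solving: σ_0 = 241/4, σ_1 = -103/2, σ_2 = 175/4.
On [1, 2], S(t) = 0 - 5/2·(t - 1) + 241/8·(t - 1)² - 149/8·(t - 1)³.
With (t - 1) = 3/4: S(7/4) = 3693/512.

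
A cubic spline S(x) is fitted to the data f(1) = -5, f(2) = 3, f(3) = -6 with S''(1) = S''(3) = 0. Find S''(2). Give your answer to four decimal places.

Write M_i for S''(x_i). With h_i = 1, 1 and divided differences Δ_i = 8, -9, the continuity of S' gives the tridiagonal system
  1·M_0 + 4·M_1 + 1·M_2 = 6(Δ_1 - Δ_0) = -102
Natural end conditions: M_0 = M_2 = 0.
Solving the tridiagonal system: M_0 = 0, M_1 = -51/2, M_2 = 0.

-25.5000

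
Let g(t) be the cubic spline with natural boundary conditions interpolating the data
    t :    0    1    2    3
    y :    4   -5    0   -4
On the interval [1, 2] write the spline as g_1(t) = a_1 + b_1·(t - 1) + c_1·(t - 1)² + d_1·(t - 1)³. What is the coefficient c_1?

13

With M_i denoting the second derivative at x_i, h_i = 1, 1, 1, and Δ_i = (y_(i+1) − y_i)/h_i = -9, 5, -4:
  1·M_0 + 4·M_1 + 1·M_2 = 6(Δ_1 - Δ_0) = 84
  1·M_1 + 4·M_2 + 1·M_3 = 6(Δ_2 - Δ_1) = -54
Natural end conditions: M_0 = M_3 = 0.
Hence M_0 = 0, M_1 = 26, M_2 = -20, M_3 = 0.
On [1, 2], with g_1(t) = a_1 + b_1·(t - 1) + c_1·(t - 1)² + d_1·(t - 1)³: c_1 = M_1/2 = 13, d_1 = (M_2 - M_1)/(6h_1) = -23/3, b_1 = Δ_1 - h_1(2M_1 + M_2)/6 = -1/3.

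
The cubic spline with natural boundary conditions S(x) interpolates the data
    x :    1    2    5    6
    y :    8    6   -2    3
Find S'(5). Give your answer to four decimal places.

2.6970

Let M_i = S''(x_i). Step sizes h_i = 1, 3, 1; slopes of the chords Δ_i = (y_(i+1) - y_i)/h_i = -2, -8/3, 5.
  1·M_0 + 8·M_1 + 3·M_2 = 6(Δ_1 - Δ_0) = -4
  3·M_1 + 8·M_2 + 1·M_3 = 6(Δ_2 - Δ_1) = 46
Natural end conditions: M_0 = M_3 = 0.
Solving: M_0 = 0, M_1 = -34/11, M_2 = 76/11, M_3 = 0.
On [5, 6], S'(x) = b_2 + 2c_2·(x - 5) + 3d_2·(x - 5)² with b_2 = Δ_2 - h_2(2M_2 + M_3)/6 = 89/33, c_2 = M_2/2 = 38/11, d_2 = (M_3 - M_2)/(6h_2) = -38/33. So S'(5) = 89/33.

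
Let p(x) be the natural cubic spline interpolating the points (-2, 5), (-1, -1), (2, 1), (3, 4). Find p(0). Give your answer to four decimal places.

-3.0768

Put σ_i = p'' at the i-th knot. Here h = (1, 3, 1) and Δ = (-6, 2/3, 3), so the interior equations h_(i-1)·σ_(i-1) + 2(h_(i-1)+h_i)·σ_i + h_i·σ_(i+1) = 6(Δ_i − Δ_(i-1)) read
  1·σ_0 + 8·σ_1 + 3·σ_2 = 6(Δ_1 - Δ_0) = 40
  3·σ_1 + 8·σ_2 + 1·σ_3 = 6(Δ_2 - Δ_1) = 14
Natural end conditions: σ_0 = σ_3 = 0.
Hence σ_0 = 0, σ_1 = 278/55, σ_2 = -8/55, σ_3 = 0.
On [-1, 2], p(x) = -1 - 712/165·(x + 1) + 139/55·(x + 1)² - 13/45·(x + 1)³.
With (x + 1) = 1: p(0) = -1523/495.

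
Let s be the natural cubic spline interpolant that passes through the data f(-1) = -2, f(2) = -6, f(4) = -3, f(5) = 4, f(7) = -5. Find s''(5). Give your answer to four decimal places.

-12.7607

Write m_i for s''(x_i). With h_i = 3, 2, 1, 2 and divided differences Δ_i = -4/3, 3/2, 7, -9/2, the continuity of s' gives the tridiagonal system
  3·m_0 + 10·m_1 + 2·m_2 = 6(Δ_1 - Δ_0) = 17
  2·m_1 + 6·m_2 + 1·m_3 = 6(Δ_2 - Δ_1) = 33
  1·m_2 + 6·m_3 + 2·m_4 = 6(Δ_3 - Δ_2) = -69
Natural end conditions: m_0 = m_4 = 0.
Solving the tridiagonal system: m_0 = 0, m_1 = 61/326, m_2 = 1233/163, m_3 = -2080/163, m_4 = 0.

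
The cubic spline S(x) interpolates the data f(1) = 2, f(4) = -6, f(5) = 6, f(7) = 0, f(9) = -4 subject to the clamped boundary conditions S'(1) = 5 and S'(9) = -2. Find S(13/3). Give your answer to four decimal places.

-2.2315

Let M_i = S''(x_i). Step sizes h_i = 3, 1, 2, 2; slopes of the chords Δ_i = (y_(i+1) - y_i)/h_i = -8/3, 12, -3, -2.
  3·M_0 + 8·M_1 + 1·M_2 = 6(Δ_1 - Δ_0) = 88
  1·M_1 + 6·M_2 + 2·M_3 = 6(Δ_2 - Δ_1) = -90
  2·M_2 + 8·M_3 + 2·M_4 = 6(Δ_3 - Δ_2) = 6
Clamped end conditions give two more equations: 2h_0·M_0 + h_0·M_1 = 6(Δ_0 - S'(1)) = -46 and h_3·M_3 + 2h_3·M_4 = 6(S'(9) - Δ_3) = 0.
Hence M_0 = -427/24, M_1 = 81/4, M_2 = -165/8, M_3 = 27/4, M_4 = -27/8.
On [4, 5], S(x) = -6 + 139/16·(x - 4) + 81/8·(x - 4)² - 109/16·(x - 4)³.
With (x - 4) = 1/3: S(13/3) = -241/108.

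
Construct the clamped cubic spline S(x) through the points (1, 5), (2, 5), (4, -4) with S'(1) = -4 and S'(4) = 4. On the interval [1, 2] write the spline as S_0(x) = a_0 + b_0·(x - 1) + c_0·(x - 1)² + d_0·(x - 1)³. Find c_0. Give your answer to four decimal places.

9.5833

With M_i denoting the second derivative at x_i, h_i = 1, 2, and Δ_i = (y_(i+1) − y_i)/h_i = 0, -9/2:
  1·M_0 + 6·M_1 + 2·M_2 = 6(Δ_1 - Δ_0) = -27
Clamped end conditions give two more equations: 2h_0·M_0 + h_0·M_1 = 6(Δ_0 - S'(1)) = 24 and h_1·M_1 + 2h_1·M_2 = 6(S'(4) - Δ_1) = 51.
Forward elimination and back-substitution give M_0 = 115/6, M_1 = -43/3, M_2 = 239/12.
On [1, 2], with S_0(x) = a_0 + b_0·(x - 1) + c_0·(x - 1)² + d_0·(x - 1)³: c_0 = M_0/2 = 115/12, d_0 = (M_1 - M_0)/(6h_0) = -67/12, b_0 = Δ_0 - h_0(2M_0 + M_1)/6 = -4.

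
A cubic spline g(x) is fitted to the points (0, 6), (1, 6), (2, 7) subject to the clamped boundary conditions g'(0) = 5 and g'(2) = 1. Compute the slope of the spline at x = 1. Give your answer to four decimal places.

-0.7500

Write m_i for g''(x_i). With h_i = 1, 1 and divided differences Δ_i = 0, 1, the continuity of g' gives the tridiagonal system
  1·m_0 + 4·m_1 + 1·m_2 = 6(Δ_1 - Δ_0) = 6
Clamped end conditions give two more equations: 2h_0·m_0 + h_0·m_1 = 6(Δ_0 - g'(0)) = -30 and h_1·m_1 + 2h_1·m_2 = 6(g'(2) - Δ_1) = 0.
Solving the tridiagonal system: m_0 = -37/2, m_1 = 7, m_2 = -7/2.
On [1, 2], g'(x) = b_1 + 2c_1·(x - 1) + 3d_1·(x - 1)² with b_1 = Δ_1 - h_1(2m_1 + m_2)/6 = -3/4, c_1 = m_1/2 = 7/2, d_1 = (m_2 - m_1)/(6h_1) = -7/4. So g'(1) = -3/4.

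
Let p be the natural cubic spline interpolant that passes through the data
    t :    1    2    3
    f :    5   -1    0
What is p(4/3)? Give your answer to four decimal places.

2.4815

Write M_i for p''(x_i). With h_i = 1, 1 and divided differences Δ_i = -6, 1, the continuity of p' gives the tridiagonal system
  1·M_0 + 4·M_1 + 1·M_2 = 6(Δ_1 - Δ_0) = 42
Natural end conditions: M_0 = M_2 = 0.
Solving: M_0 = 0, M_1 = 21/2, M_2 = 0.
On [1, 2], p(t) = 5 - 31/4·(t - 1) + 0·(t - 1)² + 7/4·(t - 1)³.
With (t - 1) = 1/3: p(4/3) = 67/27.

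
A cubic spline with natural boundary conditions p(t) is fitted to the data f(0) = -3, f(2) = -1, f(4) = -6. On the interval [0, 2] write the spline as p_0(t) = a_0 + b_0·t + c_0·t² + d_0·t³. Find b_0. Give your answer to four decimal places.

1.8750

Let M_i = p''(x_i). Step sizes h_i = 2, 2; slopes of the chords Δ_i = (y_(i+1) - y_i)/h_i = 1, -5/2.
  2·M_0 + 8·M_1 + 2·M_2 = 6(Δ_1 - Δ_0) = -21
Natural end conditions: M_0 = M_2 = 0.
Solving: M_0 = 0, M_1 = -21/8, M_2 = 0.
On [0, 2], with p_0(t) = a_0 + b_0·t + c_0·t² + d_0·t³: c_0 = M_0/2 = 0, d_0 = (M_1 - M_0)/(6h_0) = -7/32, b_0 = Δ_0 - h_0(2M_0 + M_1)/6 = 15/8.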